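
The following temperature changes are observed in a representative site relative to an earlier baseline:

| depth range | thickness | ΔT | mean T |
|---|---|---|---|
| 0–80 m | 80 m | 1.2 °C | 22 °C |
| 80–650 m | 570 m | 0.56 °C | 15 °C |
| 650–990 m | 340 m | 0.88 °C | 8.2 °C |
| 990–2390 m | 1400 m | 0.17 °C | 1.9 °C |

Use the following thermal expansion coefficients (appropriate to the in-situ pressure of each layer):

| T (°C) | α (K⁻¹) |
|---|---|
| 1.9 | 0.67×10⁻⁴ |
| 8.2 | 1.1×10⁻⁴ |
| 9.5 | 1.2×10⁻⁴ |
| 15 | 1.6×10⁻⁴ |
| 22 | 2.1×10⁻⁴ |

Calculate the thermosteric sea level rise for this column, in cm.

Δh ≈ 12.0 cm

Layer 1 at 22 °C → α = 2.1×10⁻⁴ K⁻¹
Layer 2 at 15 °C → α = 1.6×10⁻⁴ K⁻¹
Layer 3 at 8.2 °C → α = 1.1×10⁻⁴ K⁻¹
Layer 4 at 1.9 °C → α = 0.67×10⁻⁴ K⁻¹
Layer 1: 1.2 × 2.1×10⁻⁴ × 80 = 0.02016 m
Layer 2: 0.56 × 1.6×10⁻⁴ × 570 = 0.051072 m
650–990 m: 340 × 1.1×10⁻⁴ × 0.88 = 0.032912 m
1400 × 0.67×10⁻⁴ × 0.17 = 0.015946 m
Δh = 0.02016 + 0.051072 + 0.032912 + 0.015946 = 0.12009 m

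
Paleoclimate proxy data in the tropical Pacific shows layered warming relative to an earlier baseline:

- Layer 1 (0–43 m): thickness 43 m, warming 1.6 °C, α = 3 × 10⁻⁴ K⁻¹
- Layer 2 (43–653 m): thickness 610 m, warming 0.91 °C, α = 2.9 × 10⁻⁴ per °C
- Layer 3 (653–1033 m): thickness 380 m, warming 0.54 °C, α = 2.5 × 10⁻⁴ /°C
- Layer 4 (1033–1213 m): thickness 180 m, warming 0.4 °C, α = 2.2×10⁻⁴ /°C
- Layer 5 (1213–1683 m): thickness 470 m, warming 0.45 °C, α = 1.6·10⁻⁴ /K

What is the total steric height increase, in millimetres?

43 × 1.6 × 3×10⁻⁴ = 0.02064 m
Layer 2: 2.9×10⁻⁴ × 0.91 × 610 = 0.160979 m
2.5×10⁻⁴ × 0.54 × 380 = 0.05130 m
1033–1213 m: 2.2×10⁻⁴ × 180 × 0.4 = 0.01584 m
Layer 5: 0.45 × 470 × 1.6×10⁻⁴ = 0.03384 m
Δh = 0.02064 + 0.160979 + 0.05130 + 0.01584 + 0.03384 = 0.282599 m

Δh = 283 mm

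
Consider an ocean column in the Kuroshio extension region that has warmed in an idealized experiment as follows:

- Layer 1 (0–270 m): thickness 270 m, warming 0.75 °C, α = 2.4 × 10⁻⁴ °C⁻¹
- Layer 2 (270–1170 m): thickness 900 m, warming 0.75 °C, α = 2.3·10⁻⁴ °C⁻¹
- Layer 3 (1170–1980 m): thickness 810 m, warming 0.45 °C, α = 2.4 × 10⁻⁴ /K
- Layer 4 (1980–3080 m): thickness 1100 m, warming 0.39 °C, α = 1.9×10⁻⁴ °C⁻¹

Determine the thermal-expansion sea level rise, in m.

0–270 m: 0.75 × 2.4×10⁻⁴ × 270 = 0.04860 m
270–1170 m: 0.75 × 2.3×10⁻⁴ × 900 = 0.15525 m
Layer 3: 0.45 × 810 × 2.4×10⁻⁴ = 0.08748 m
Layer 4: 0.39 × 1.9×10⁻⁴ × 1100 = 0.08151 m
Δh = 0.04860 + 0.15525 + 0.08748 + 0.08151 = 0.37284 m

Δh = 0.373 m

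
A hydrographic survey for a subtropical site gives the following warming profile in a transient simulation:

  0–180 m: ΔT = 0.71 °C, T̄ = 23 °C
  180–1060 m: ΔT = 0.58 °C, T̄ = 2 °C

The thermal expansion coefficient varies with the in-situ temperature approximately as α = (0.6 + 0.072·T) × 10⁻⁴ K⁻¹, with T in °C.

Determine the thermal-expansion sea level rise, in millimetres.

Δh ≈ 66.8 mm

Layer 1: α = (0.6 + 0.072×23)×10⁻⁴ = 2.256×10⁻⁴ K⁻¹
Layer 2: α = (0.6 + 0.072×2)×10⁻⁴ = 0.744×10⁻⁴ K⁻¹
0–180 m: 2.256×10⁻⁴ × 180 × 0.71 = 0.02883168 m
Layer 2: 0.744×10⁻⁴ × 880 × 0.58 = 0.03797376 m
Δh = 0.02883168 + 0.03797376 = 0.06680544 m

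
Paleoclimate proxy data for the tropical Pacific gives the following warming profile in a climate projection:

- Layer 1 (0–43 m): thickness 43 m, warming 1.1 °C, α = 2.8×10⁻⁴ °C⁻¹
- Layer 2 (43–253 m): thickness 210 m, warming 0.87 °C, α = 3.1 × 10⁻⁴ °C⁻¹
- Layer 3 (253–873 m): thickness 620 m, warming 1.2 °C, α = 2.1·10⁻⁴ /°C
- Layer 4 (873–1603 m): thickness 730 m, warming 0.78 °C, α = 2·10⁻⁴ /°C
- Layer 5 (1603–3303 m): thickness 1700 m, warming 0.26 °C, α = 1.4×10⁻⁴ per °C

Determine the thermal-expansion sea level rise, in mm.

Δh = 402 mm

Layer 1: 43 × 1.1 × 2.8×10⁻⁴ = 0.013244 m
3.1×10⁻⁴ × 0.87 × 210 = 0.056637 m
620 × 2.1×10⁻⁴ × 1.2 = 0.15624 m
Layer 4: 730 × 0.78 × 2×10⁻⁴ = 0.11388 m
1603–3303 m: 0.26 × 1.4×10⁻⁴ × 1700 = 0.06188 m
Δh = 0.013244 + 0.056637 + 0.15624 + 0.11388 + 0.06188 = 0.401881 m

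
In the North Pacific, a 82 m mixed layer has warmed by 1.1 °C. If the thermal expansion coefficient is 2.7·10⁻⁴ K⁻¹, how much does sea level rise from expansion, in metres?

Δh = 0.024 m

Δh = αΔT·H = 2.7×10⁻⁴ × 1.1 × 82 = 0.024354 m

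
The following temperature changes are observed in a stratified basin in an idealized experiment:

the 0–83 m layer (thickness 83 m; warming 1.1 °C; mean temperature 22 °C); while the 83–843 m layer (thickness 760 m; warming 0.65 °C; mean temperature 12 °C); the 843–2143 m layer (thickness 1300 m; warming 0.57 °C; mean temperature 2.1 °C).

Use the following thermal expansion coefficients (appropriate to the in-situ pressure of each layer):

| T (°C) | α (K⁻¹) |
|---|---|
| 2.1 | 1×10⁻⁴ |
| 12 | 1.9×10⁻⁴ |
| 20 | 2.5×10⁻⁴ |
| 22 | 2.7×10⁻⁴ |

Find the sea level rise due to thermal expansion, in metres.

Δh = 0.19 m

Layer 1 at 22 °C → α = 2.7×10⁻⁴ K⁻¹
Layer 2 at 12 °C → α = 1.9×10⁻⁴ K⁻¹
Layer 3 at 2.1 °C → α = 1×10⁻⁴ K⁻¹
83 × 1.1 × 2.7×10⁻⁴ = 0.024651 m
Layer 2: 0.65 × 760 × 1.9×10⁻⁴ = 0.09386 m
1×10⁻⁴ × 1300 × 0.57 = 0.07410 m
Δh = 0.024651 + 0.09386 + 0.07410 = 0.192611 m ≈ 0.19 m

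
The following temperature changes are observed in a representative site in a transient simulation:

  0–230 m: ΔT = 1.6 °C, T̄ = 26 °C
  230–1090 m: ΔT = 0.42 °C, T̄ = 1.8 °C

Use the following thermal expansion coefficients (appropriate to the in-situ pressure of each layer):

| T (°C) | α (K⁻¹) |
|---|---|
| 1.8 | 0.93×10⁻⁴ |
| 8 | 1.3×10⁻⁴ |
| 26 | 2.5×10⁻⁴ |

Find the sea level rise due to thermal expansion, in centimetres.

Layer 1 at 26 °C → α = 2.5×10⁻⁴ K⁻¹
Layer 2 at 1.8 °C → α = 0.93×10⁻⁴ K⁻¹
1.6 × 2.5×10⁻⁴ × 230 = 0.09200 m
Layer 2: 860 × 0.42 × 0.93×10⁻⁴ = 0.0335916 m
Δh = 0.09200 + 0.0335916 = 0.1255916 m

12.6 cm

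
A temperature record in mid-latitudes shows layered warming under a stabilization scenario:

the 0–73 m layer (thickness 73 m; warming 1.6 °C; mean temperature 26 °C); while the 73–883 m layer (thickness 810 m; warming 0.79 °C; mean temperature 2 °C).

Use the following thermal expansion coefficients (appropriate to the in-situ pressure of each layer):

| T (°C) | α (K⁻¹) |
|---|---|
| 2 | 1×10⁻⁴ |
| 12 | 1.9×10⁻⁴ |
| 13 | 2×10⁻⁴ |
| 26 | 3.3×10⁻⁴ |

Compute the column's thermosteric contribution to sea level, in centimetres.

Δh = 10 cm

Layer 1 at 26 °C → α = 3.3×10⁻⁴ K⁻¹
Layer 2 at 2 °C → α = 1×10⁻⁴ K⁻¹
0–73 m: 73 × 1.6 × 3.3×10⁻⁴ = 0.038544 m
73–883 m: 810 × 0.79 × 1×10⁻⁴ = 0.06399 m
Δh = 0.038544 + 0.06399 = 0.102534 m ≈ 10 cm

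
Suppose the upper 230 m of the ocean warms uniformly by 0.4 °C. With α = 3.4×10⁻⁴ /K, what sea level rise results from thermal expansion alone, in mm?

31.3 mm

Δh = αΔT·H = 3.4×10⁻⁴ × 0.4 × 230 = 0.03128 m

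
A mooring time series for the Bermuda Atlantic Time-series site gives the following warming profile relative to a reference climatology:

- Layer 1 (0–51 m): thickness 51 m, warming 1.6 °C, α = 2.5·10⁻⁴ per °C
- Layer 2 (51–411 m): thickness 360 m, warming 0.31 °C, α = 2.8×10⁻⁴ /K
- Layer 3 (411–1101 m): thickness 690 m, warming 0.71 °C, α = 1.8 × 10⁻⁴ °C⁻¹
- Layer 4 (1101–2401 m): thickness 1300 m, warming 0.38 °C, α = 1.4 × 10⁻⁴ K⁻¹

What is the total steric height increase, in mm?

0–51 m: 2.5×10⁻⁴ × 1.6 × 51 = 0.02040 m
51–411 m: 0.31 × 2.8×10⁻⁴ × 360 = 0.031248 m
411–1101 m: 690 × 0.71 × 1.8×10⁻⁴ = 0.088182 m
1101–2401 m: 1.4×10⁻⁴ × 0.38 × 1300 = 0.06916 m
Δh = 0.02040 + 0.031248 + 0.088182 + 0.06916 = 0.20899 m ≈ 210 mm

Δh = 210 mm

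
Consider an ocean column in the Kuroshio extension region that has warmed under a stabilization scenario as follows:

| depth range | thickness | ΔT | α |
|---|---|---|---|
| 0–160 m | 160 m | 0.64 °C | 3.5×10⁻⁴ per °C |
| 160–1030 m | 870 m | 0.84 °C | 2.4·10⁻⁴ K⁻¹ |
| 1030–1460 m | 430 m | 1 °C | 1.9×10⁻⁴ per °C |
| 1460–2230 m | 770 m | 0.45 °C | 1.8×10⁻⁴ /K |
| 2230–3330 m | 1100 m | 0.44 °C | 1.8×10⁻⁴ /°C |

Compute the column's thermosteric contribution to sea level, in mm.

442 mm of thermosteric rise

Layer 1: 3.5×10⁻⁴ × 160 × 0.64 = 0.03584 m
Layer 2: 870 × 0.84 × 2.4×10⁻⁴ = 0.175392 m
1030–1460 m: 1 × 430 × 1.9×10⁻⁴ = 0.08170 m
1.8×10⁻⁴ × 770 × 0.45 = 0.06237 m
2230–3330 m: 1100 × 1.8×10⁻⁴ × 0.44 = 0.08712 m
Δh = 0.03584 + 0.175392 + 0.08170 + 0.06237 + 0.08712 = 0.442422 m ≈ 442 mm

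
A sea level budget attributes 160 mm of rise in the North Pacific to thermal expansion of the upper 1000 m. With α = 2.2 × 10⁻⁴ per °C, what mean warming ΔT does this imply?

ΔT = Δh/(αH) = 0.16 / (2.2×10⁻⁴ × 1000) ≈ 0.7273 K

about 0.73 K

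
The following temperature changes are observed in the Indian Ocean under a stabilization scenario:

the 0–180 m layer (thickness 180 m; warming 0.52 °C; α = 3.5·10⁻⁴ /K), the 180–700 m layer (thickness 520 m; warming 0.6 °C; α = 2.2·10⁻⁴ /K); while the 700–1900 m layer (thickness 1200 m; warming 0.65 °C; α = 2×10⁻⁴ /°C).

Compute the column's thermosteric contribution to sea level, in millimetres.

180 × 3.5×10⁻⁴ × 0.52 = 0.03276 m
Layer 2: 2.2×10⁻⁴ × 520 × 0.6 = 0.06864 m
700–1900 m: 2×10⁻⁴ × 1200 × 0.65 = 0.15600 m
Δh = 0.03276 + 0.06864 + 0.15600 = 0.25740 m ≈ 260 mm

about 260 mm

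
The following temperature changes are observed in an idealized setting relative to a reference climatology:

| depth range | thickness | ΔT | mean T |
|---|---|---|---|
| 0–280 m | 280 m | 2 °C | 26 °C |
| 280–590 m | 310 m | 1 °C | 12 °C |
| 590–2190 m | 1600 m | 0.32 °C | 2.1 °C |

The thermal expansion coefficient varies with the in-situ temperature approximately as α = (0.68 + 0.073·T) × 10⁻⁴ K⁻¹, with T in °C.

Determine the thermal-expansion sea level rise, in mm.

240 mm

Layer 1: α = (0.68 + 0.073×26)×10⁻⁴ = 2.578×10⁻⁴ K⁻¹
Layer 2: α = (0.68 + 0.073×12)×10⁻⁴ = 1.556×10⁻⁴ K⁻¹
Layer 3: α = (0.68 + 0.073×2.1)×10⁻⁴ = 0.8333×10⁻⁴ K⁻¹
280 × 2.578×10⁻⁴ × 2 = 0.144368 m
1 × 310 × 1.556×10⁻⁴ = 0.048236 m
0.32 × 0.8333×10⁻⁴ × 1600 = 0.04266496 m
Δh = 0.144368 + 0.048236 + 0.04266496 = 0.23526896 m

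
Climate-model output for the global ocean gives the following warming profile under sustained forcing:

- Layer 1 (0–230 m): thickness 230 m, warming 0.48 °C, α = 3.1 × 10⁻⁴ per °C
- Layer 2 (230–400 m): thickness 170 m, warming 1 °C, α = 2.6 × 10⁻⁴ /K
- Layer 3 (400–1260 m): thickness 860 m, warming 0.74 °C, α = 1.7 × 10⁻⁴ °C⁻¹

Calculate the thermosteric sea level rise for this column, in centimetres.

Δh = 18.7 cm

0–230 m: 0.48 × 3.1×10⁻⁴ × 230 = 0.034224 m
230–400 m: 1 × 2.6×10⁻⁴ × 170 = 0.04420 m
Layer 3: 1.7×10⁻⁴ × 860 × 0.74 = 0.108188 m
Δh = 0.034224 + 0.04420 + 0.108188 = 0.186612 m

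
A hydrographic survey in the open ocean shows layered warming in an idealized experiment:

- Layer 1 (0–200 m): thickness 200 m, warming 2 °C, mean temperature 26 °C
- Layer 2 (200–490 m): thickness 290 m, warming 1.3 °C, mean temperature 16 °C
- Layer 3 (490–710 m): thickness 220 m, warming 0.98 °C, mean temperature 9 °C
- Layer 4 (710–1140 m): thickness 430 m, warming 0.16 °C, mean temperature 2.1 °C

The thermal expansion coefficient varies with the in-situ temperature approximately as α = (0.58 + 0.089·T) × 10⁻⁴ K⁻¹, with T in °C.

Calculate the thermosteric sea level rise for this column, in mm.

Layer 1: α = (0.58 + 0.089×26)×10⁻⁴ = 2.894×10⁻⁴ K⁻¹
Layer 2: α = (0.58 + 0.089×16)×10⁻⁴ = 2.004×10⁻⁴ K⁻¹
Layer 3: α = (0.58 + 0.089×9)×10⁻⁴ = 1.381×10⁻⁴ K⁻¹
Layer 4: α = (0.58 + 0.089×2.1)×10⁻⁴ = 0.7669×10⁻⁴ K⁻¹
0–200 m: 200 × 2.894×10⁻⁴ × 2 = 0.11576 m
2.004×10⁻⁴ × 290 × 1.3 = 0.0755508 m
Layer 3: 220 × 0.98 × 1.381×10⁻⁴ = 0.02977436 m
Layer 4: 0.16 × 430 × 0.7669×10⁻⁴ = 0.005276272 m
Δh = 0.11576 + 0.0755508 + 0.02977436 + 0.005276272 = 0.226361432 m ≈ 226 mm

about 226 mm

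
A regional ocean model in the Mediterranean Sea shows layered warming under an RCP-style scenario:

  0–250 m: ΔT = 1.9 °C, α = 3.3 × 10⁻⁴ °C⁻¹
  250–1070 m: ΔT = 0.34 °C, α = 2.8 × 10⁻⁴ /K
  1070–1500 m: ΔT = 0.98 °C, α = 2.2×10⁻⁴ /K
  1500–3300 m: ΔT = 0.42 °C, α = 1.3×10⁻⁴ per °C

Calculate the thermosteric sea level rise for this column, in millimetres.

0–250 m: 250 × 3.3×10⁻⁴ × 1.9 = 0.15675 m
820 × 0.34 × 2.8×10⁻⁴ = 0.078064 m
1070–1500 m: 0.98 × 2.2×10⁻⁴ × 430 = 0.092708 m
Layer 4: 1800 × 0.42 × 1.3×10⁻⁴ = 0.09828 m
Δh = 0.15675 + 0.078064 + 0.092708 + 0.09828 = 0.425802 m

about 426 mm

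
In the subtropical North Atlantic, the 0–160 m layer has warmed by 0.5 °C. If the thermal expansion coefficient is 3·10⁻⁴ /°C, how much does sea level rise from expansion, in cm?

Δh = αΔT·H = 3×10⁻⁴ × 0.5 × 160 = 0.02400 m

Δh = 2.40 cm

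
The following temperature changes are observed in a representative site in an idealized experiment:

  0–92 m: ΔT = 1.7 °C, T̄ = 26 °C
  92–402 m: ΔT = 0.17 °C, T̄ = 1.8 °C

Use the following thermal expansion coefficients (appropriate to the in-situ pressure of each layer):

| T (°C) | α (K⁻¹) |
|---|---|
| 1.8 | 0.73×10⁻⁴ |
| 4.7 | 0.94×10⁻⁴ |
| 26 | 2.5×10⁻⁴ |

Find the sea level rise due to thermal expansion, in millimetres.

Δh ≈ 43 mm

Layer 1 at 26 °C → α = 2.5×10⁻⁴ K⁻¹
Layer 2 at 1.8 °C → α = 0.73×10⁻⁴ K⁻¹
92 × 1.7 × 2.5×10⁻⁴ = 0.03910 m
Layer 2: 0.73×10⁻⁴ × 310 × 0.17 = 0.0038471 m
Δh = 0.03910 + 0.0038471 = 0.0429471 m ≈ 43 mm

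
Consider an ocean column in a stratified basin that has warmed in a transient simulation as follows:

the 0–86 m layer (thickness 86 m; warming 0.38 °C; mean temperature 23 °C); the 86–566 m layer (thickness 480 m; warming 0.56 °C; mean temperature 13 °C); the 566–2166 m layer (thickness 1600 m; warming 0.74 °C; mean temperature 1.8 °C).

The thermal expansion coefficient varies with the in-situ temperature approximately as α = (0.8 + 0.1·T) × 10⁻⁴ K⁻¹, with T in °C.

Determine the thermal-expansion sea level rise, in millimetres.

183 mm of thermosteric rise

Layer 1: α = (0.8 + 0.1×23)×10⁻⁴ = 3.1×10⁻⁴ K⁻¹
Layer 2: α = (0.8 + 0.1×13)×10⁻⁴ = 2.1×10⁻⁴ K⁻¹
Layer 3: α = (0.8 + 0.1×1.8)×10⁻⁴ = 0.98×10⁻⁴ K⁻¹
Layer 1: 86 × 3.1×10⁻⁴ × 0.38 = 0.0101308 m
86–566 m: 2.1×10⁻⁴ × 480 × 0.56 = 0.056448 m
Layer 3: 0.98×10⁻⁴ × 0.74 × 1600 = 0.116032 m
Δh = 0.0101308 + 0.056448 + 0.116032 = 0.1826108 m ≈ 183 mm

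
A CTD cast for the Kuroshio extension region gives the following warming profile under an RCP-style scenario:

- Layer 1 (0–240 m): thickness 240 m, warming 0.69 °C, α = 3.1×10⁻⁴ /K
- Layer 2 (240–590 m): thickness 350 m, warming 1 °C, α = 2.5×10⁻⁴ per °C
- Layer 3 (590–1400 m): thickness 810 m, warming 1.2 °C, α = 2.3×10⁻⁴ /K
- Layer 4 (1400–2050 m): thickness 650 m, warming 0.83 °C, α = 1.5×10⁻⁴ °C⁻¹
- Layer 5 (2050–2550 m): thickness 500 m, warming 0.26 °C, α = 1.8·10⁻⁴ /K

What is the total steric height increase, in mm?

about 470 mm

3.1×10⁻⁴ × 240 × 0.69 = 0.051336 m
350 × 1 × 2.5×10⁻⁴ = 0.08750 m
810 × 2.3×10⁻⁴ × 1.2 = 0.22356 m
0.83 × 1.5×10⁻⁴ × 650 = 0.080925 m
2050–2550 m: 0.26 × 500 × 1.8×10⁻⁴ = 0.02340 m
Δh = 0.051336 + 0.08750 + 0.22356 + 0.080925 + 0.02340 = 0.466721 m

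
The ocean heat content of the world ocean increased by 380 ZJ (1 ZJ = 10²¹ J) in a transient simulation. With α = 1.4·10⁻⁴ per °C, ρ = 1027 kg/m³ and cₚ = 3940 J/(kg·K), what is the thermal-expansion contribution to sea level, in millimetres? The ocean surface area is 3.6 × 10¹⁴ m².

Per unit area: Q = 380×10²¹ / (3.6×10¹⁴) ≈ 1.056×10⁹ J/m²
Δh = αQ/(ρcₚ) = 1.4×10⁻⁴ × 1.056×10⁹ / (1027 × 3940) ≈ 0.036536 m

36.5 mm of thermosteric rise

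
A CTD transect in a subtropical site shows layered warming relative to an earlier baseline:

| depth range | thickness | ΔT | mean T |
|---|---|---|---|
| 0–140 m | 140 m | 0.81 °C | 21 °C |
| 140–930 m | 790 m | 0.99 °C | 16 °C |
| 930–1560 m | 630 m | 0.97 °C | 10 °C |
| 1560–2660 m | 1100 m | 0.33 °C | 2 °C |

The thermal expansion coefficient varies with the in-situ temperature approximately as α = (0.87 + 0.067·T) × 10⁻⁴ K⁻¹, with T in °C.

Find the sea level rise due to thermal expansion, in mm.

Layer 1: α = (0.87 + 0.067×21)×10⁻⁴ = 2.277×10⁻⁴ K⁻¹
Layer 2: α = (0.87 + 0.067×16)×10⁻⁴ = 1.942×10⁻⁴ K⁻¹
Layer 3: α = (0.87 + 0.067×10)×10⁻⁴ = 1.54×10⁻⁴ K⁻¹
Layer 4: α = (0.87 + 0.067×2)×10⁻⁴ = 1.004×10⁻⁴ K⁻¹
Layer 1: 2.277×10⁻⁴ × 0.81 × 140 = 0.02582118 m
Layer 2: 0.99 × 790 × 1.942×10⁻⁴ = 0.15188382 m
0.97 × 1.54×10⁻⁴ × 630 = 0.0941094 m
Layer 4: 0.33 × 1.004×10⁻⁴ × 1100 = 0.0364452 m
Δh = 0.02582118 + 0.15188382 + 0.0941094 + 0.0364452 = 0.3082596 m ≈ 308 mm

308 mm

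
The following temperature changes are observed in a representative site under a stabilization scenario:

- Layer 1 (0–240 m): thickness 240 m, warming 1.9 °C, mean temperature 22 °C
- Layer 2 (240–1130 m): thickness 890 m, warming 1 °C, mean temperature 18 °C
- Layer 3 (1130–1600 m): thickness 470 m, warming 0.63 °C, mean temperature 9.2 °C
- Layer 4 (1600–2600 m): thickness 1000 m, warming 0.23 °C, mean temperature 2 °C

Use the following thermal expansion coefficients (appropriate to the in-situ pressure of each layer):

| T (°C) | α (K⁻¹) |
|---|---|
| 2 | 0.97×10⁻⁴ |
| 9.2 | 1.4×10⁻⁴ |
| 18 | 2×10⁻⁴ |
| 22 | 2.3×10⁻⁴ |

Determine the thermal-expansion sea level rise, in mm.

Δh ≈ 347 mm

Layer 1 at 22 °C → α = 2.3×10⁻⁴ K⁻¹
Layer 2 at 18 °C → α = 2×10⁻⁴ K⁻¹
Layer 3 at 9.2 °C → α = 1.4×10⁻⁴ K⁻¹
Layer 4 at 2 °C → α = 0.97×10⁻⁴ K⁻¹
0–240 m: 240 × 2.3×10⁻⁴ × 1.9 = 0.10488 m
Layer 2: 890 × 1 × 2×10⁻⁴ = 0.17800 m
1130–1600 m: 1.4×10⁻⁴ × 0.63 × 470 = 0.041454 m
1600–2600 m: 1000 × 0.23 × 0.97×10⁻⁴ = 0.02231 m
Δh = 0.10488 + 0.17800 + 0.041454 + 0.02231 = 0.346644 m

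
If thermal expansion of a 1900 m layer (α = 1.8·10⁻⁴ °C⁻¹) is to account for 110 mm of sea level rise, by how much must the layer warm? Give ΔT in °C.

ΔT ≈ 0.322 °C

ΔT = Δh/(αH) = 0.11 / (1.8×10⁻⁴ × 1900) ≈ 0.3216 °C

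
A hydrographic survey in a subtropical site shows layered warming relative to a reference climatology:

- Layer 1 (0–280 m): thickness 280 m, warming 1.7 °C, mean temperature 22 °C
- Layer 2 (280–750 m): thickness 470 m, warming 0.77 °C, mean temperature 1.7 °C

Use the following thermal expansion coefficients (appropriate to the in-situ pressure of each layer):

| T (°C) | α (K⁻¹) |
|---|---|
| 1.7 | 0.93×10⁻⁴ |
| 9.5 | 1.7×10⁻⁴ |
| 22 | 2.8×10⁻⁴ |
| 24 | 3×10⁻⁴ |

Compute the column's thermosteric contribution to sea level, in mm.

Layer 1 at 22 °C → α = 2.8×10⁻⁴ K⁻¹
Layer 2 at 1.7 °C → α = 0.93×10⁻⁴ K⁻¹
0–280 m: 280 × 2.8×10⁻⁴ × 1.7 = 0.13328 m
Layer 2: 470 × 0.93×10⁻⁴ × 0.77 = 0.0336567 m
Δh = 0.13328 + 0.0336567 = 0.1669367 m

170 mm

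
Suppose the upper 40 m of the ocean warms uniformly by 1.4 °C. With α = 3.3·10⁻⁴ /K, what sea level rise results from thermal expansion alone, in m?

Δh = αΔT·H = 3.3×10⁻⁴ × 1.4 × 40 = 0.01848 m

about 0.0185 m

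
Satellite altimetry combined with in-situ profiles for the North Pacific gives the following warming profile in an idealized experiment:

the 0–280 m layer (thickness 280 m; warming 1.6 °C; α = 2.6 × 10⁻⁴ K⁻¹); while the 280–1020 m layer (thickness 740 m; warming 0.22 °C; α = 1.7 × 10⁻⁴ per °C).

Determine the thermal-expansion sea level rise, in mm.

Δh ≈ 144 mm

0–280 m: 2.6×10⁻⁴ × 280 × 1.6 = 0.11648 m
0.22 × 740 × 1.7×10⁻⁴ = 0.027676 m
Δh = 0.11648 + 0.027676 = 0.144156 m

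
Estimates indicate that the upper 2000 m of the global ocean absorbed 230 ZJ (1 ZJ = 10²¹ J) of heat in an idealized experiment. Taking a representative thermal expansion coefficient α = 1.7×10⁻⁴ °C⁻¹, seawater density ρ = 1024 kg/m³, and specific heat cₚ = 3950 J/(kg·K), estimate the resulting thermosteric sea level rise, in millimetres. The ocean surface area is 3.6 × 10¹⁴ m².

Per unit area: Q = 230×10²¹ / (3.6×10¹⁴) ≈ 6.389×10⁸ J/m²
Δh = αQ/(ρcₚ) = 1.7×10⁻⁴ × 6.389×10⁸ / (1024 × 3950) ≈ 0.026853 m

Δh ≈ 26.9 mm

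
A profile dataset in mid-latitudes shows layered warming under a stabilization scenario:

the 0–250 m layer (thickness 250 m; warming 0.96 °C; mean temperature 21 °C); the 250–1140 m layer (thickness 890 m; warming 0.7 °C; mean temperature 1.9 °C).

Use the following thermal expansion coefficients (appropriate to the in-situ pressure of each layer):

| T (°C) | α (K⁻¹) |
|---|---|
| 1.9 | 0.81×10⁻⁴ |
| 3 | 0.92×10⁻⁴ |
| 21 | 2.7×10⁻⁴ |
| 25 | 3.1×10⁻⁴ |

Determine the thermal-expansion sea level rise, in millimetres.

Layer 1 at 21 °C → α = 2.7×10⁻⁴ K⁻¹
Layer 2 at 1.9 °C → α = 0.81×10⁻⁴ K⁻¹
Layer 1: 0.96 × 2.7×10⁻⁴ × 250 = 0.06480 m
Layer 2: 890 × 0.81×10⁻⁴ × 0.7 = 0.050463 m
Δh = 0.06480 + 0.050463 = 0.115263 m

about 115 mm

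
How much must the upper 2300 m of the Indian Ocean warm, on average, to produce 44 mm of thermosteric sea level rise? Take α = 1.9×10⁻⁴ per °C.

ΔT = Δh/(αH) = 0.044 / (1.9×10⁻⁴ × 2300) ≈ 0.1007 K

0.10 K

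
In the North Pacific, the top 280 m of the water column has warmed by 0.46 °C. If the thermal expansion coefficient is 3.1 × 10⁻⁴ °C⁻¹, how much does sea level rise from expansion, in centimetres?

Δh ≈ 3.99 cm

Δh = αΔT·H = 3.1×10⁻⁴ × 0.46 × 280 = 0.039928 m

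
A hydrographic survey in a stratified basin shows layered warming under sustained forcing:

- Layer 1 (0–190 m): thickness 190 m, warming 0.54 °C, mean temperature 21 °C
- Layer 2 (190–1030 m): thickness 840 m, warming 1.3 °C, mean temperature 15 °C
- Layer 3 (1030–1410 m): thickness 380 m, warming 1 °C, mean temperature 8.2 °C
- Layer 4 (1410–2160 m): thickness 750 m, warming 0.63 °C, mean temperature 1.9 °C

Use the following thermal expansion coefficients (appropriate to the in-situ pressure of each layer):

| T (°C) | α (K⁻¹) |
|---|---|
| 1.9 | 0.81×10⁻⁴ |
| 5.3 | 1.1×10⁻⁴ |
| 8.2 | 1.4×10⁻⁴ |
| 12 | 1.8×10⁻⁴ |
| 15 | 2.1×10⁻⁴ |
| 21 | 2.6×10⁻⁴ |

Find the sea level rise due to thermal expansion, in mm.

Δh ≈ 350 mm

Layer 1 at 21 °C → α = 2.6×10⁻⁴ K⁻¹
Layer 2 at 15 °C → α = 2.1×10⁻⁴ K⁻¹
Layer 3 at 8.2 °C → α = 1.4×10⁻⁴ K⁻¹
Layer 4 at 1.9 °C → α = 0.81×10⁻⁴ K⁻¹
0–190 m: 2.6×10⁻⁴ × 0.54 × 190 = 0.026676 m
Layer 2: 840 × 2.1×10⁻⁴ × 1.3 = 0.22932 m
Layer 3: 380 × 1.4×10⁻⁴ × 1 = 0.05320 m
Layer 4: 750 × 0.81×10⁻⁴ × 0.63 = 0.0382725 m
Δh = 0.026676 + 0.22932 + 0.05320 + 0.0382725 = 0.3474685 m ≈ 350 mm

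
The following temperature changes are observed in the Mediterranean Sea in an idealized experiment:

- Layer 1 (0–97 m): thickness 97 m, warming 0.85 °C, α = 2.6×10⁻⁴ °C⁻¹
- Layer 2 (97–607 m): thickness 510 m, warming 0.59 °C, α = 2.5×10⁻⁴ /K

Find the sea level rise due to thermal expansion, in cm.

Δh ≈ 9.7 cm

0.85 × 97 × 2.6×10⁻⁴ = 0.021437 m
Layer 2: 2.5×10⁻⁴ × 0.59 × 510 = 0.075225 m
Δh = 0.021437 + 0.075225 = 0.096662 m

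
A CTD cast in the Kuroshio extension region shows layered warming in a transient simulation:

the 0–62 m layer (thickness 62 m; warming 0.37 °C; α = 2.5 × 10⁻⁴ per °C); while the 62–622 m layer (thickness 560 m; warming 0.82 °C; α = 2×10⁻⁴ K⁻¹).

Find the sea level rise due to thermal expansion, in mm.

about 98 mm

Layer 1: 2.5×10⁻⁴ × 0.37 × 62 = 0.005735 m
62–622 m: 2×10⁻⁴ × 560 × 0.82 = 0.09184 m
Δh = 0.005735 + 0.09184 = 0.097575 m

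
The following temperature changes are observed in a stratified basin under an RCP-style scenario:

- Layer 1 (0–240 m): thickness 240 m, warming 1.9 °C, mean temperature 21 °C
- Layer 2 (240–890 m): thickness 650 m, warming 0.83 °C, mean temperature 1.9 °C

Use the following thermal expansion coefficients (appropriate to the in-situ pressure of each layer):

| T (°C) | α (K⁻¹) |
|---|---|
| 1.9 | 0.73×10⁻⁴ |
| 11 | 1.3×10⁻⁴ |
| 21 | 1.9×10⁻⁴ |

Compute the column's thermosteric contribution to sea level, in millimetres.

about 126 mm

Layer 1 at 21 °C → α = 1.9×10⁻⁴ K⁻¹
Layer 2 at 1.9 °C → α = 0.73×10⁻⁴ K⁻¹
240 × 1.9×10⁻⁴ × 1.9 = 0.08664 m
240–890 m: 0.83 × 0.73×10⁻⁴ × 650 = 0.0393835 m
Δh = 0.08664 + 0.0393835 = 0.1260235 m ≈ 126 mm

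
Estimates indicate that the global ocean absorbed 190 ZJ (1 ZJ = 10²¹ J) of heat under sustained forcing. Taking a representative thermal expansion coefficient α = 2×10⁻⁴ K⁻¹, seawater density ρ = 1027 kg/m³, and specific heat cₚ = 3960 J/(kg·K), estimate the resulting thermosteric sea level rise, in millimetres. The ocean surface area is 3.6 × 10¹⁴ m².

Per unit area: Q = 190×10²¹ / (3.6×10¹⁴) ≈ 5.278×10⁸ J/m²
Δh = αQ/(ρcₚ) = 2×10⁻⁴ × 5.278×10⁸ / (1027 × 3960) ≈ 0.025956 m

Δh ≈ 26.0 mm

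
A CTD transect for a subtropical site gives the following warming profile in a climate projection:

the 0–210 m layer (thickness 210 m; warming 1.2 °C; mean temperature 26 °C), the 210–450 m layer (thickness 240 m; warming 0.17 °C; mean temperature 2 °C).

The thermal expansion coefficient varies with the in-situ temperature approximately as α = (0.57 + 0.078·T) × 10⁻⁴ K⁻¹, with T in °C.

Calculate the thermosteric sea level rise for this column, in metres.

Layer 1: α = (0.57 + 0.078×26)×10⁻⁴ = 2.598×10⁻⁴ K⁻¹
Layer 2: α = (0.57 + 0.078×2)×10⁻⁴ = 0.726×10⁻⁴ K⁻¹
2.598×10⁻⁴ × 210 × 1.2 = 0.0654696 m
240 × 0.17 × 0.726×10⁻⁴ = 0.00296208 m
Δh = 0.0654696 + 0.00296208 = 0.06843168 m

0.068 m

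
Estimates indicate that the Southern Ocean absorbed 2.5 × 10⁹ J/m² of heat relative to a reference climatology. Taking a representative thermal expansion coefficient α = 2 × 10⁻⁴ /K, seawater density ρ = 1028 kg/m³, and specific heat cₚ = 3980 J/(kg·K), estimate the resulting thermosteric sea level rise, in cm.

Δh = 12.2 cm

Δh = αQ/(ρcₚ) = 2×10⁻⁴ × 2.5×10⁹ / (1028 × 3980) ≈ 0.12221 m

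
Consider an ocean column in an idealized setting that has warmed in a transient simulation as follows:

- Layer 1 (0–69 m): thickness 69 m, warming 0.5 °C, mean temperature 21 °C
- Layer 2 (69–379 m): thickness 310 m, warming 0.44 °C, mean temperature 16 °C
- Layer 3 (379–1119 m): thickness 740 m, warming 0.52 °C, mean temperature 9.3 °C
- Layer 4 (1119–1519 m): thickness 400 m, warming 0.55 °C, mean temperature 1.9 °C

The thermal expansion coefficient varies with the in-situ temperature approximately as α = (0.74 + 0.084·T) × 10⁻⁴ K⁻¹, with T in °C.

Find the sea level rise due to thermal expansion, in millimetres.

Layer 1: α = (0.74 + 0.084×21)×10⁻⁴ = 2.504×10⁻⁴ K⁻¹
Layer 2: α = (0.74 + 0.084×16)×10⁻⁴ = 2.084×10⁻⁴ K⁻¹
Layer 3: α = (0.74 + 0.084×9.3)×10⁻⁴ = 1.5212×10⁻⁴ K⁻¹
Layer 4: α = (0.74 + 0.084×1.9)×10⁻⁴ = 0.8996×10⁻⁴ K⁻¹
Layer 1: 0.5 × 2.504×10⁻⁴ × 69 = 0.0086388 m
69–379 m: 2.084×10⁻⁴ × 310 × 0.44 = 0.02842576 m
Layer 3: 740 × 0.52 × 1.5212×10⁻⁴ = 0.058535776 m
Layer 4: 0.55 × 400 × 0.8996×10⁻⁴ = 0.0197912 m
Δh = 0.0086388 + 0.02842576 + 0.058535776 + 0.0197912 = 0.115391536 m

115 mm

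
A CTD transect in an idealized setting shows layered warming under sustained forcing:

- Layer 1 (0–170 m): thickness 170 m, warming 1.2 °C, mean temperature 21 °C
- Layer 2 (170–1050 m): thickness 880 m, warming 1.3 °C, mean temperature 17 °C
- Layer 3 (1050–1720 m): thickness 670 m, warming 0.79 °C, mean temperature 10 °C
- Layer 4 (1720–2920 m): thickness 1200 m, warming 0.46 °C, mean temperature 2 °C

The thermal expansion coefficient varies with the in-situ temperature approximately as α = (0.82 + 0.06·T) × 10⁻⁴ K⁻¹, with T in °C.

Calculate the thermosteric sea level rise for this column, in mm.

about 380 mm

Layer 1: α = (0.82 + 0.06×21)×10⁻⁴ = 2.08×10⁻⁴ K⁻¹
Layer 2: α = (0.82 + 0.06×17)×10⁻⁴ = 1.84×10⁻⁴ K⁻¹
Layer 3: α = (0.82 + 0.06×10)×10⁻⁴ = 1.42×10⁻⁴ K⁻¹
Layer 4: α = (0.82 + 0.06×2)×10⁻⁴ = 0.94×10⁻⁴ K⁻¹
Layer 1: 170 × 2.08×10⁻⁴ × 1.2 = 0.042432 m
170–1050 m: 880 × 1.3 × 1.84×10⁻⁴ = 0.210496 m
1050–1720 m: 0.79 × 1.42×10⁻⁴ × 670 = 0.0751606 m
1200 × 0.94×10⁻⁴ × 0.46 = 0.051888 m
Δh = 0.042432 + 0.210496 + 0.0751606 + 0.051888 = 0.3799766 m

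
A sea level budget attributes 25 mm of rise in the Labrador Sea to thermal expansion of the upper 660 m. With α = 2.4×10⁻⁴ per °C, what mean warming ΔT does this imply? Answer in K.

0.16 K

ΔT = Δh/(αH) = 0.025 / (2.4×10⁻⁴ × 660) ≈ 0.1578 K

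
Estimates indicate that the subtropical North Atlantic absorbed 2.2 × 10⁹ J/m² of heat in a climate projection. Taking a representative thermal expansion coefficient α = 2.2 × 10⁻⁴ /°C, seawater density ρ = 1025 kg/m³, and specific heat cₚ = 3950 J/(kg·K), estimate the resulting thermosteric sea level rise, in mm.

about 120 mm

Δh = αQ/(ρcₚ) = 2.2×10⁻⁴ × 2.2×10⁹ / (1025 × 3950) ≈ 0.11954 m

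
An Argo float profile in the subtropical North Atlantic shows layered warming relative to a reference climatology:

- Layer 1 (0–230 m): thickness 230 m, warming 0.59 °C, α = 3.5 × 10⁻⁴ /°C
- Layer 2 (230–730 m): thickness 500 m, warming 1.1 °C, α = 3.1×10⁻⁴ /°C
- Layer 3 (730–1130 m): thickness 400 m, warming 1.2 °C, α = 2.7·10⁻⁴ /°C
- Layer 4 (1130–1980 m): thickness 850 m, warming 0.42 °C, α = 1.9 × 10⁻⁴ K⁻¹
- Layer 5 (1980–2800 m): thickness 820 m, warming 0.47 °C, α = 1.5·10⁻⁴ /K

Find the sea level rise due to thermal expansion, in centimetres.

47.3 cm

0–230 m: 230 × 3.5×10⁻⁴ × 0.59 = 0.047495 m
230–730 m: 3.1×10⁻⁴ × 500 × 1.1 = 0.17050 m
400 × 2.7×10⁻⁴ × 1.2 = 0.12960 m
1130–1980 m: 1.9×10⁻⁴ × 850 × 0.42 = 0.06783 m
1980–2800 m: 0.47 × 820 × 1.5×10⁻⁴ = 0.05781 m
Δh = 0.047495 + 0.17050 + 0.12960 + 0.06783 + 0.05781 = 0.473235 m ≈ 47.3 cm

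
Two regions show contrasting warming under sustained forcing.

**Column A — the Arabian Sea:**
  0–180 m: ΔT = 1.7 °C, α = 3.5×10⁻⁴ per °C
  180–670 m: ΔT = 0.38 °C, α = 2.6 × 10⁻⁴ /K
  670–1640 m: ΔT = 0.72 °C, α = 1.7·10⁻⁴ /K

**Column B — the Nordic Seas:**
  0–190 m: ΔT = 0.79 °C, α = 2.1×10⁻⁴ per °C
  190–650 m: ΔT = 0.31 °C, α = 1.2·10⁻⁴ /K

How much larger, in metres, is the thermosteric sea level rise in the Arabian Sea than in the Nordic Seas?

A 3.5×10⁻⁴ × 180 × 1.7 = 0.10710 m
A 180–670 m: 490 × 2.6×10⁻⁴ × 0.38 = 0.048412 m
A 670–1640 m: 970 × 1.7×10⁻⁴ × 0.72 = 0.118728 m
A total: 0.27424 m
B Layer 1: 2.1×10⁻⁴ × 0.79 × 190 = 0.031521 m
B Layer 2: 1.2×10⁻⁴ × 0.31 × 460 = 0.017112 m
B total: 0.048633 m
Difference: 0.27424 − 0.048633 = 0.225607 m

0.23 m larger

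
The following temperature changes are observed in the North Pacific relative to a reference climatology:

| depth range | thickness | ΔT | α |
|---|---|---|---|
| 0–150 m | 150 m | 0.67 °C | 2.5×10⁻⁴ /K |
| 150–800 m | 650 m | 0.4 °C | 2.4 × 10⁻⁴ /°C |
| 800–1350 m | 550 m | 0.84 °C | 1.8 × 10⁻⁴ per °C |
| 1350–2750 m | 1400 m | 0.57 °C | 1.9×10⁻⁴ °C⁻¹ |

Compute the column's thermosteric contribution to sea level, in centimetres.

Layer 1: 150 × 2.5×10⁻⁴ × 0.67 = 0.025125 m
650 × 2.4×10⁻⁴ × 0.4 = 0.06240 m
Layer 3: 0.84 × 1.8×10⁻⁴ × 550 = 0.08316 m
1350–2750 m: 1.9×10⁻⁴ × 1400 × 0.57 = 0.15162 m
Δh = 0.025125 + 0.06240 + 0.08316 + 0.15162 = 0.322305 m

Δh ≈ 32 cm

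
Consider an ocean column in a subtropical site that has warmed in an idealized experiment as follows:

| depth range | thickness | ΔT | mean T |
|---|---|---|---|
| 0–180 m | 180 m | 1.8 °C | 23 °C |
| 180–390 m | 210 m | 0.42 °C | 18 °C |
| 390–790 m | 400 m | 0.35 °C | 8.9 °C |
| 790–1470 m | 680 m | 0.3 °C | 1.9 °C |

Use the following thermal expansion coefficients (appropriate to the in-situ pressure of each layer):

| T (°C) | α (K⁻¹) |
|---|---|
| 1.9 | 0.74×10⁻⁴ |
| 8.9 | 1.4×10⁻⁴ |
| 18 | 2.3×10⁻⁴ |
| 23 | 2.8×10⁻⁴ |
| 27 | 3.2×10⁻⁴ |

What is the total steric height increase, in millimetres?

Δh ≈ 146 mm

Layer 1 at 23 °C → α = 2.8×10⁻⁴ K⁻¹
Layer 2 at 18 °C → α = 2.3×10⁻⁴ K⁻¹
Layer 3 at 8.9 °C → α = 1.4×10⁻⁴ K⁻¹
Layer 4 at 1.9 °C → α = 0.74×10⁻⁴ K⁻¹
Layer 1: 180 × 1.8 × 2.8×10⁻⁴ = 0.09072 m
Layer 2: 210 × 2.3×10⁻⁴ × 0.42 = 0.020286 m
400 × 0.35 × 1.4×10⁻⁴ = 0.01960 m
Layer 4: 0.3 × 680 × 0.74×10⁻⁴ = 0.015096 m
Δh = 0.09072 + 0.020286 + 0.01960 + 0.015096 = 0.145702 m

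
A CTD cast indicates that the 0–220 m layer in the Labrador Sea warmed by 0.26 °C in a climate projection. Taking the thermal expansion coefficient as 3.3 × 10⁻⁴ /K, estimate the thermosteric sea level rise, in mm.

about 19 mm

Δh = αΔT·H = 3.3×10⁻⁴ × 0.26 × 220 = 0.018876 m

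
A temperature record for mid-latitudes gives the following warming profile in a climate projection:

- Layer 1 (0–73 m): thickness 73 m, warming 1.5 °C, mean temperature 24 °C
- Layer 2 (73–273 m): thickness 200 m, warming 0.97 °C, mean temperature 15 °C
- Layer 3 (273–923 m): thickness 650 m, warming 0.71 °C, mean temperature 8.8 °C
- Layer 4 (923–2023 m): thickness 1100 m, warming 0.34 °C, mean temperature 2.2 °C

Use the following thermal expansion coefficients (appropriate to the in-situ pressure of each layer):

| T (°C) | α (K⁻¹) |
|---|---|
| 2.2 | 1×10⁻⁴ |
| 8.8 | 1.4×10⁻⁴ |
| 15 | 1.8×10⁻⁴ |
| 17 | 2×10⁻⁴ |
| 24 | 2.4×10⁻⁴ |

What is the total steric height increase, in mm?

Layer 1 at 24 °C → α = 2.4×10⁻⁴ K⁻¹
Layer 2 at 15 °C → α = 1.8×10⁻⁴ K⁻¹
Layer 3 at 8.8 °C → α = 1.4×10⁻⁴ K⁻¹
Layer 4 at 2.2 °C → α = 1×10⁻⁴ K⁻¹
0–73 m: 1.5 × 2.4×10⁻⁴ × 73 = 0.02628 m
1.8×10⁻⁴ × 200 × 0.97 = 0.03492 m
Layer 3: 0.71 × 650 × 1.4×10⁻⁴ = 0.06461 m
Layer 4: 1100 × 0.34 × 1×10⁻⁴ = 0.03740 m
Δh = 0.02628 + 0.03492 + 0.06461 + 0.03740 = 0.16321 m

Δh = 160 mm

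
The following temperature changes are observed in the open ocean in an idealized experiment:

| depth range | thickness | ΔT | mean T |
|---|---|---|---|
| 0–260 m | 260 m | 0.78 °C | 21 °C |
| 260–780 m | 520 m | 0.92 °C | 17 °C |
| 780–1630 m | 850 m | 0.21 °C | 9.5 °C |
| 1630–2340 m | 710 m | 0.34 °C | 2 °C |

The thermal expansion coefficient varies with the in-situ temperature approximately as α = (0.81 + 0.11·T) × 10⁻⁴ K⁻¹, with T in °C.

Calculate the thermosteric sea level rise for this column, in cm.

Layer 1: α = (0.81 + 0.11×21)×10⁻⁴ = 3.12×10⁻⁴ K⁻¹
Layer 2: α = (0.81 + 0.11×17)×10⁻⁴ = 2.68×10⁻⁴ K⁻¹
Layer 3: α = (0.81 + 0.11×9.5)×10⁻⁴ = 1.855×10⁻⁴ K⁻¹
Layer 4: α = (0.81 + 0.11×2)×10⁻⁴ = 1.03×10⁻⁴ K⁻¹
Layer 1: 260 × 3.12×10⁻⁴ × 0.78 = 0.0632736 m
260–780 m: 0.92 × 2.68×10⁻⁴ × 520 = 0.1282112 m
1.855×10⁻⁴ × 0.21 × 850 = 0.03311175 m
1630–2340 m: 0.34 × 1.03×10⁻⁴ × 710 = 0.0248642 m
Δh = 0.0632736 + 0.1282112 + 0.03311175 + 0.0248642 = 0.24946075 m

24.9 cm of thermosteric rise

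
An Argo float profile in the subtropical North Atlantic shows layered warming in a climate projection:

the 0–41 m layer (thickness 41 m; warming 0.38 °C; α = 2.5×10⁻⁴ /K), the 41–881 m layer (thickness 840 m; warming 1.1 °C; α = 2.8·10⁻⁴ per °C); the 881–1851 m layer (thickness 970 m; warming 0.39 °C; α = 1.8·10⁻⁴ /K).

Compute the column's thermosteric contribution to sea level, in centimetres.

Δh = 33.1 cm

0–41 m: 2.5×10⁻⁴ × 0.38 × 41 = 0.003895 m
41–881 m: 2.8×10⁻⁴ × 1.1 × 840 = 0.25872 m
881–1851 m: 970 × 0.39 × 1.8×10⁻⁴ = 0.068094 m
Δh = 0.003895 + 0.25872 + 0.068094 = 0.330709 m ≈ 33.1 cm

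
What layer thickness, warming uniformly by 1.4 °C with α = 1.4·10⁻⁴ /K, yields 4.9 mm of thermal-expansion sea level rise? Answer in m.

H ≈ 25.0 m

H = Δh/(αΔT) = 0.0049 / (1.4×10⁻⁴ × 1.4) = 25.00 m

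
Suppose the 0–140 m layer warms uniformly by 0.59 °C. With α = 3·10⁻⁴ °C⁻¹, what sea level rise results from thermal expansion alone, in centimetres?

about 2.48 cm

Δh = αΔT·H = 3×10⁻⁴ × 0.59 × 140 = 0.02478 m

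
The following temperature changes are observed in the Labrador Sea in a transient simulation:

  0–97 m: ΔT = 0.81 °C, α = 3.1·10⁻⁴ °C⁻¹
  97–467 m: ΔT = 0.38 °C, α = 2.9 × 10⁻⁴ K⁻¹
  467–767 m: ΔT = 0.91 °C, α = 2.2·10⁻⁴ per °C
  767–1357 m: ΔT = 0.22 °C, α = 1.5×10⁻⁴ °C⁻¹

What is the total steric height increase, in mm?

3.1×10⁻⁴ × 97 × 0.81 = 0.0243567 m
97–467 m: 0.38 × 2.9×10⁻⁴ × 370 = 0.040774 m
Layer 3: 2.2×10⁻⁴ × 300 × 0.91 = 0.06006 m
767–1357 m: 0.22 × 1.5×10⁻⁴ × 590 = 0.01947 m
Δh = 0.0243567 + 0.040774 + 0.06006 + 0.01947 = 0.1446607 m

145 mm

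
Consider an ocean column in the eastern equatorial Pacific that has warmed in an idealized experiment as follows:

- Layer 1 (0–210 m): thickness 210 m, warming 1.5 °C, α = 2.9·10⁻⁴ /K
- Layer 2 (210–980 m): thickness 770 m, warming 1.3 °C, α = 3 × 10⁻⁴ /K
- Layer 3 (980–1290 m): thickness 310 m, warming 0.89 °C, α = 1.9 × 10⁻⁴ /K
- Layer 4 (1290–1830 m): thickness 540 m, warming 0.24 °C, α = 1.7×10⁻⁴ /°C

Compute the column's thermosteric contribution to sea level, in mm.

about 466 mm

0–210 m: 210 × 2.9×10⁻⁴ × 1.5 = 0.09135 m
770 × 1.3 × 3×10⁻⁴ = 0.30030 m
980–1290 m: 0.89 × 310 × 1.9×10⁻⁴ = 0.052421 m
1290–1830 m: 0.24 × 1.7×10⁻⁴ × 540 = 0.022032 m
Δh = 0.09135 + 0.30030 + 0.052421 + 0.022032 = 0.466103 m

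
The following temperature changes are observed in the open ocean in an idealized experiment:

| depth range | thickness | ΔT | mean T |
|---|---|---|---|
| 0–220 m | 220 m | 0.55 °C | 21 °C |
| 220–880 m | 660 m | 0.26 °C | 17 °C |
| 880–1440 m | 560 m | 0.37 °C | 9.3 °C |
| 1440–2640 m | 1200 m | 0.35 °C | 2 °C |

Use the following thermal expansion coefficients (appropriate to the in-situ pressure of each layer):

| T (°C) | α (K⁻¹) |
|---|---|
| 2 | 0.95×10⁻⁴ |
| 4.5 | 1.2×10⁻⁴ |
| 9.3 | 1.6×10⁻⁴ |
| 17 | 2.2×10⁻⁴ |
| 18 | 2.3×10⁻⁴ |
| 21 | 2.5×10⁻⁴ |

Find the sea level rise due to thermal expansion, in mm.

about 140 mm

Layer 1 at 21 °C → α = 2.5×10⁻⁴ K⁻¹
Layer 2 at 17 °C → α = 2.2×10⁻⁴ K⁻¹
Layer 3 at 9.3 °C → α = 1.6×10⁻⁴ K⁻¹
Layer 4 at 2 °C → α = 0.95×10⁻⁴ K⁻¹
220 × 0.55 × 2.5×10⁻⁴ = 0.03025 m
0.26 × 2.2×10⁻⁴ × 660 = 0.037752 m
Layer 3: 1.6×10⁻⁴ × 560 × 0.37 = 0.033152 m
Layer 4: 1200 × 0.95×10⁻⁴ × 0.35 = 0.03990 m
Δh = 0.03025 + 0.037752 + 0.033152 + 0.03990 = 0.141054 m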